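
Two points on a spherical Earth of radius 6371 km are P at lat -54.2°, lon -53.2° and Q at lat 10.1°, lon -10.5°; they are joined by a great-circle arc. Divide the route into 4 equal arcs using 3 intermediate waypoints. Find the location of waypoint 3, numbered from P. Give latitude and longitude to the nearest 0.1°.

≈ lat -6.7°, lon -18.1°

Convert each endpoint to a unit vector on the sphere (x = cos φ cos λ, y = cos φ sin λ, z = sin φ).
The central angle between the endpoints is δ = arccos(p₁·p₂) ≈ 1.286 rad (73.7°).
Interpolate at f = 3/4 with slerp weights a = sin((1−f)δ)/sin δ ≈ 0.329, b = sin(fδ)/sin δ ≈ 0.856.
p = a·p₁ + b·p₂ ≈ (0.944, -0.308, -0.117); φ = arcsin(p_z) ≈ -6.71°, λ = atan2(p_y, p_x) ≈ -18.06°.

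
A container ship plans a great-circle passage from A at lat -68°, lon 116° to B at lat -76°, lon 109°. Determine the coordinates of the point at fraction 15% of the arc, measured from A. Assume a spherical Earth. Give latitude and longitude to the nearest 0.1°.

≈ lat -69.2°, lon 115.3°

From cos δ = sin φ₁ sin φ₂ + cos φ₁ cos φ₂ cos Δλ, the central angle is δ ≈ 0.144 rad (8.3°).
Interpolate at f = 0.15 with slerp weights a = sin((1−f)δ)/sin δ ≈ 0.851, b = sin(fδ)/sin δ ≈ 0.151.
p = a·p₁ + b·p₂ ≈ (-0.152, 0.321, -0.935); φ = arcsin(p_z) ≈ -69.21°, λ = atan2(p_y, p_x) ≈ 115.28°.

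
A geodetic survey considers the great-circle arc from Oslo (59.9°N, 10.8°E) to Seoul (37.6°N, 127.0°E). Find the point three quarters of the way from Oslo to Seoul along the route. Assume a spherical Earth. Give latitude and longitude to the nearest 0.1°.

From cos δ = sin φ₁ sin φ₂ + cos φ₁ cos φ₂ cos Δλ, the central angle is δ ≈ 1.211 rad (69.4°).
Interpolate at f = 3/4 with slerp weights a = sin((1−f)δ)/sin δ ≈ 0.318, b = sin(fδ)/sin δ ≈ 0.842.
p = a·p₁ + b·p₂ ≈ (-0.245, 0.563, 0.789); φ = arcsin(p_z) ≈ 52.14°, λ = atan2(p_y, p_x) ≈ 113.50°.

≈ 52.1°N, 113.5°E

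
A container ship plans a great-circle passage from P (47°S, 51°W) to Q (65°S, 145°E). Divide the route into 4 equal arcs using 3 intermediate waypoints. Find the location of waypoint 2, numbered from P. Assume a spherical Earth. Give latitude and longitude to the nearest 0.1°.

Convert each endpoint to a unit vector on the sphere (x = cos φ cos λ, y = cos φ sin λ, z = sin φ).
The central angle between the endpoints is δ = arccos(p₁·p₂) ≈ 1.175 rad (67.3°).
Interpolate at f = 2/4 with slerp weights a = sin((1−f)δ)/sin δ ≈ 0.601, b = sin(fδ)/sin δ ≈ 0.601.
p = a·p₁ + b·p₂ ≈ (0.050, -0.173, -0.984); φ = arcsin(p_z) ≈ -79.64°, λ = atan2(p_y, p_x) ≈ -73.90°.

≈ (79.6°S, 73.9°W)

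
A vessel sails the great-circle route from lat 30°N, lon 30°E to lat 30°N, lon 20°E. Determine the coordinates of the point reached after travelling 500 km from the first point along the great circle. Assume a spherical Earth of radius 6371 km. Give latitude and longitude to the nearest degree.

Write both endpoints as unit vectors p₁, p₂ with components (cos φ cos λ, cos φ sin λ, sin φ).
The central angle between the endpoints is δ = arccos(p₁·p₂) ≈ 0.151 rad (8.7°). The total great-circle distance is δ·R ≈ 0.151 × 6371 ≈ 963 km, so the target fraction is f = 500/963 ≈ 0.519.
Interpolate at f ≈ 0.519 with slerp weights a = sin((1−f)δ)/sin δ ≈ 0.482, b = sin(fδ)/sin δ ≈ 0.521.
p = a·p₁ + b·p₂ ≈ (0.785, 0.363, 0.501); φ = arcsin(p_z) ≈ 30.09°, λ = atan2(p_y, p_x) ≈ 24.81°.

≈ lat 30°N, lon 25°E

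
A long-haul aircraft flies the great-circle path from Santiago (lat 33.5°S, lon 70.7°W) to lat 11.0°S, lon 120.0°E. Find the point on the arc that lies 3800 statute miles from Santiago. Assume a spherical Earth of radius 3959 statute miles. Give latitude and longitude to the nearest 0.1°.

Convert each endpoint to a unit vector on the sphere (x = cos φ cos λ, y = cos φ sin λ, z = sin φ).
The central angle between the endpoints is δ = arccos(p₁·p₂) ≈ 2.345 rad (134.3°). The total great-circle distance is δ·R ≈ 2.345 × 3959 ≈ 9283 mi, so the target fraction is f = 3800/9283 ≈ 0.409.
Interpolate at f ≈ 0.409 with slerp weights a = sin((1−f)δ)/sin δ ≈ 1.374, b = sin(fδ)/sin δ ≈ 1.145.
p = a·p₁ + b·p₂ ≈ (-0.183, -0.108, -0.977); φ = arcsin(p_z) ≈ -77.71°, λ = atan2(p_y, p_x) ≈ -149.54°.

≈ lat 77.7°S, lon 149.5°W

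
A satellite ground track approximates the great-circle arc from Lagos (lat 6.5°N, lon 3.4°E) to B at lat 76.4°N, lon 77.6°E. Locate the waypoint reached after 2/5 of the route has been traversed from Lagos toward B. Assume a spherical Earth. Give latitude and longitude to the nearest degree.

≈ lat 37°N, lon 12°E

From cos δ = sin φ₁ sin φ₂ + cos φ₁ cos φ₂ cos Δλ, the central angle is δ ≈ 1.396 rad (80.0°).
Interpolate at f = 2/5 with slerp weights a = sin((1−f)δ)/sin δ ≈ 0.755, b = sin(fδ)/sin δ ≈ 0.538.
p = a·p₁ + b·p₂ ≈ (0.776, 0.168, 0.608); φ = arcsin(p_z) ≈ 37.48°, λ = atan2(p_y, p_x) ≈ 12.22°.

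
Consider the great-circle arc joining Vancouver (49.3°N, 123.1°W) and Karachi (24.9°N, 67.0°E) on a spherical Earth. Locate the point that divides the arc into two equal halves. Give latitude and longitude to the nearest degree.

≈ (76°N, 90°E)

Write both endpoints as unit vectors p₁, p₂ with components (cos φ cos λ, cos φ sin λ, sin φ).
The central angle between the endpoints is δ = arccos(p₁·p₂) ≈ 1.837 rad (105.3°).
Interpolate at f = 1/2 with slerp weights a = sin((1−f)δ)/sin δ ≈ 0.824, b = sin(fδ)/sin δ ≈ 0.824.
p = a·p₁ + b·p₂ ≈ (-0.001, 0.238, 0.971); φ = arcsin(p_z) ≈ 76.24°, λ = atan2(p_y, p_x) ≈ 90.34°.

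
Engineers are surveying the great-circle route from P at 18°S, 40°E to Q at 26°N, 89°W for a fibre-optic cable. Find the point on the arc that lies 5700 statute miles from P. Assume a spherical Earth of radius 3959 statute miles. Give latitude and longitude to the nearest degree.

From cos δ = sin φ₁ sin φ₂ + cos φ₁ cos φ₂ cos Δλ, the central angle is δ ≈ 2.310 rad (132.3°). The total great-circle distance is δ·R ≈ 2.310 × 3959 ≈ 9144 mi, so the target fraction is f = 5700/9144 ≈ 0.623.
Interpolate at f ≈ 0.623 with slerp weights a = sin((1−f)δ)/sin δ ≈ 1.034, b = sin(fδ)/sin δ ≈ 1.341.
p = a·p₁ + b·p₂ ≈ (0.774, -0.573, 0.268); φ = arcsin(p_z) ≈ 15.57°, λ = atan2(p_y, p_x) ≈ -36.52°.

≈ 16°N, 37°W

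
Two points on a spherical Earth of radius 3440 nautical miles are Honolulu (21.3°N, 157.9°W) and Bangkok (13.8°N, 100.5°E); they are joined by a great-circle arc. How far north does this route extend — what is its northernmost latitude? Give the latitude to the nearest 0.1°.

≈ 27.1°N

The great circle lies in the plane with unit normal n̂ = (p₁ × p₂)/|p₁ × p₂|.
Here n̂_z ≈ -0.890; the vertex latitude is φ_max = arccos|n̂_z| ≈ 27.1°.
Check via Clairaut: cos φ_max = |cos φ₁| · sin C = cos(21.3°)·sin(72.9°) ≈ 0.890, again giving ≈ 27.1°.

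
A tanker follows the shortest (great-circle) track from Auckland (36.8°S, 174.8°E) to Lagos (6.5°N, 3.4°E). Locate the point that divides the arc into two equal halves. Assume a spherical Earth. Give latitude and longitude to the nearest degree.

Convert each endpoint to a unit vector on the sphere (x = cos φ cos λ, y = cos φ sin λ, z = sin φ).
The central angle between the endpoints is δ = arccos(p₁·p₂) ≈ 2.595 rad (148.7°).
Interpolate at f = 1/2 with slerp weights a = sin((1−f)δ)/sin δ ≈ 1.853, b = sin(fδ)/sin δ ≈ 1.853.
p = a·p₁ + b·p₂ ≈ (0.360, 0.244, -0.900); φ = arcsin(p_z) ≈ -64.22°, λ = atan2(p_y, p_x) ≈ 34.08°.

≈ (64°S, 34°E)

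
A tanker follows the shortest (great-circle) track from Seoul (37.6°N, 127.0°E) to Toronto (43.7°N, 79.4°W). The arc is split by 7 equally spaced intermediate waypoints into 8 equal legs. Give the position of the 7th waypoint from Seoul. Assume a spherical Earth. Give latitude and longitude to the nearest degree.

The haversine formula gives a central angle δ ≈ 1.662 rad (95.3°) between the endpoints.
Interpolate at f = 7/8 with slerp weights a = sin((1−f)δ)/sin δ ≈ 0.207, b = sin(fδ)/sin δ ≈ 0.997.
p = a·p₁ + b·p₂ ≈ (0.034, -0.578, 0.816); φ = arcsin(p_z) ≈ 54.64°, λ = atan2(p_y, p_x) ≈ -86.65°.

≈ 55°N, 87°W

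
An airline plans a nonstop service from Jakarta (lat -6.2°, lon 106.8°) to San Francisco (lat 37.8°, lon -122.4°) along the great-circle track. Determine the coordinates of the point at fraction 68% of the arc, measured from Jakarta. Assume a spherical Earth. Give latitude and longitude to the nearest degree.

≈ lat 42°, lon -175°

The haversine formula gives a central angle δ ≈ 2.189 rad (125.4°) between the endpoints.
Interpolate at f = 0.68 with slerp weights a = sin((1−f)δ)/sin δ ≈ 0.791, b = sin(fδ)/sin δ ≈ 1.223.
p = a·p₁ + b·p₂ ≈ (-0.745, -0.063, 0.664); φ = arcsin(p_z) ≈ 41.61°, λ = atan2(p_y, p_x) ≈ -175.16°.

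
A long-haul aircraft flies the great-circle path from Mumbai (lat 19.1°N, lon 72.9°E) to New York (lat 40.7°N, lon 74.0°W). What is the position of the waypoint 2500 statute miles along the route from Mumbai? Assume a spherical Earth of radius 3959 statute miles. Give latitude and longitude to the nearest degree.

Convert each endpoint to a unit vector on the sphere (x = cos φ cos λ, y = cos φ sin λ, z = sin φ).
The central angle between the endpoints is δ = arccos(p₁·p₂) ≈ 1.968 rad (112.8°). The total great-circle distance is δ·R ≈ 1.968 × 3959 ≈ 7791 mi, so the target fraction is f = 2500/7791 ≈ 0.321.
Interpolate at f ≈ 0.321 with slerp weights a = sin((1−f)δ)/sin δ ≈ 1.055, b = sin(fδ)/sin δ ≈ 0.640.
p = a·p₁ + b·p₂ ≈ (0.427, 0.486, 0.763); φ = arcsin(p_z) ≈ 49.69°, λ = atan2(p_y, p_x) ≈ 48.71°.

≈ lat 50°N, lon 49°E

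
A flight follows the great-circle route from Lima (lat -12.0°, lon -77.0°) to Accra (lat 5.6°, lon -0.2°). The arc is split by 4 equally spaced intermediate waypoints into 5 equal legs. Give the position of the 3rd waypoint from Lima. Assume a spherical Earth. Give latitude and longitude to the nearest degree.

≈ lat -2°, lon -31°

Convert each endpoint to a unit vector on the sphere (x = cos φ cos λ, y = cos φ sin λ, z = sin φ).
The central angle between the endpoints is δ = arccos(p₁·p₂) ≈ 1.367 rad (78.3°).
Interpolate at f = 3/5 with slerp weights a = sin((1−f)δ)/sin δ ≈ 0.531, b = sin(fδ)/sin δ ≈ 0.747.
p = a·p₁ + b·p₂ ≈ (0.860, -0.509, -0.038); φ = arcsin(p_z) ≈ -2.15°, λ = atan2(p_y, p_x) ≈ -30.60°.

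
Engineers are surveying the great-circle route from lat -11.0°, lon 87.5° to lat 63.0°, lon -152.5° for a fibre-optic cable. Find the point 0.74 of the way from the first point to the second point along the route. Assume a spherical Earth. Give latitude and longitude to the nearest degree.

≈ lat 59°, lon 144°

Write both endpoints as unit vectors p₁, p₂ with components (cos φ cos λ, cos φ sin λ, sin φ).
The central angle between the endpoints is δ = arccos(p₁·p₂) ≈ 1.975 rad (113.1°).
Interpolate at f = 0.74 with slerp weights a = sin((1−f)δ)/sin δ ≈ 0.534, b = sin(fδ)/sin δ ≈ 1.081.
p = a·p₁ + b·p₂ ≈ (-0.412, 0.297, 0.861); φ = arcsin(p_z) ≈ 59.45°, λ = atan2(p_y, p_x) ≈ 144.23°.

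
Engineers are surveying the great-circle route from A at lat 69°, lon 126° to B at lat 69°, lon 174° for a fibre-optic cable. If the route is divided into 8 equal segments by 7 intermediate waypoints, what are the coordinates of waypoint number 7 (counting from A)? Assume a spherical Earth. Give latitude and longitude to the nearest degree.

≈ lat 70°, lon 168°

Convert each endpoint to a unit vector on the sphere (x = cos φ cos λ, y = cos φ sin λ, z = sin φ).
The central angle between the endpoints is δ = arccos(p₁·p₂) ≈ 0.293 rad (16.8°).
Interpolate at f = 7/8 with slerp weights a = sin((1−f)δ)/sin δ ≈ 0.127, b = sin(fδ)/sin δ ≈ 0.878.
p = a·p₁ + b·p₂ ≈ (-0.340, 0.070, 0.938); φ = arcsin(p_z) ≈ 69.72°, λ = atan2(p_y, p_x) ≈ 168.41°.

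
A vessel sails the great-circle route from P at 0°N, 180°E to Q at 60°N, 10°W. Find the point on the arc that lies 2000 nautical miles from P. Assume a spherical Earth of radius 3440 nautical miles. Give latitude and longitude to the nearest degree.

≈ 33°N, 176°W

Convert each endpoint to a unit vector on the sphere (x = cos φ cos λ, y = cos φ sin λ, z = sin φ).
The central angle between the endpoints is δ = arccos(p₁·p₂) ≈ 2.086 rad (119.5°). The total great-circle distance is δ·R ≈ 2.086 × 3440 ≈ 7175 nmi, so the target fraction is f = 2000/7175 ≈ 0.279.
Interpolate at f ≈ 0.279 with slerp weights a = sin((1−f)δ)/sin δ ≈ 1.146, b = sin(fδ)/sin δ ≈ 0.631.
p = a·p₁ + b·p₂ ≈ (-0.836, -0.055, 0.546); φ = arcsin(p_z) ≈ 33.12°, λ = atan2(p_y, p_x) ≈ -176.25°.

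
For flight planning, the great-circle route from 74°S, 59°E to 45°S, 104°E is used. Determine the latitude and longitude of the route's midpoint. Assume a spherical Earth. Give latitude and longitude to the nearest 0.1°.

≈ 61.1°S, 91.8°E

Write both endpoints as unit vectors p₁, p₂ with components (cos φ cos λ, cos φ sin λ, sin φ).
The central angle between the endpoints is δ = arccos(p₁·p₂) ≈ 0.614 rad (35.2°).
Interpolate at f = 1/2 with slerp weights a = sin((1−f)δ)/sin δ ≈ 0.524, b = sin(fδ)/sin δ ≈ 0.524.
p = a·p₁ + b·p₂ ≈ (-0.015, 0.484, -0.875); φ = arcsin(p_z) ≈ -61.05°, λ = atan2(p_y, p_x) ≈ 91.81°.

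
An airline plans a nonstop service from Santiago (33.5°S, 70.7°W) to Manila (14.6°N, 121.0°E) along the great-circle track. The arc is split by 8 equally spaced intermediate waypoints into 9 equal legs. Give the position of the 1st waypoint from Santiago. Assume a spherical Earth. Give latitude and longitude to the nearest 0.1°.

Convert each endpoint to a unit vector on the sphere (x = cos φ cos λ, y = cos φ sin λ, z = sin φ).
The central angle between the endpoints is δ = arccos(p₁·p₂) ≈ 2.763 rad (158.3°).
Interpolate at f = 1/9 with slerp weights a = sin((1−f)δ)/sin δ ≈ 1.714, b = sin(fδ)/sin δ ≈ 0.818.
p = a·p₁ + b·p₂ ≈ (0.064, -0.670, -0.740); φ = arcsin(p_z) ≈ -47.70°, λ = atan2(p_y, p_x) ≈ -84.51°.

≈ 47.7°S, 84.5°W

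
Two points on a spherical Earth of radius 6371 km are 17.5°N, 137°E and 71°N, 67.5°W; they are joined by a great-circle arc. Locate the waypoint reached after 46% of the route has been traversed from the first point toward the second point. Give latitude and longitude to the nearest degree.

The haversine formula gives a central angle δ ≈ 1.569 rad (89.9°) between the endpoints.
Interpolate at f = 0.46 with slerp weights a = sin((1−f)δ)/sin δ ≈ 0.749, b = sin(fδ)/sin δ ≈ 0.661.
p = a·p₁ + b·p₂ ≈ (-0.440, 0.289, 0.850); φ = arcsin(p_z) ≈ 58.22°, λ = atan2(p_y, p_x) ≈ 146.75°.

≈ 58°N, 147°E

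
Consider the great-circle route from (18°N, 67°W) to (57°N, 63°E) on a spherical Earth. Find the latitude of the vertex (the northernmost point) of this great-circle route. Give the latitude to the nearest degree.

The great circle lies in the plane with unit normal n̂ = (p₁ × p₂)/|p₁ × p₂|.
Here n̂_z ≈ +0.398; the vertex latitude is φ_max = arccos|n̂_z| ≈ 66.6°.
Check via Clairaut: cos φ_max = |cos φ₁| · sin C = cos(18.0°)·sin(24.7°) ≈ 0.398, again giving ≈ 66.6°.

≈ 67°N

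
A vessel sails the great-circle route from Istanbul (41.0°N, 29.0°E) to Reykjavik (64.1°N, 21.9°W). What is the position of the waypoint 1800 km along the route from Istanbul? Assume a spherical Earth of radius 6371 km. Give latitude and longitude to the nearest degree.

Write both endpoints as unit vectors p₁, p₂ with components (cos φ cos λ, cos φ sin λ, sin φ).
The central angle between the endpoints is δ = arccos(p₁·p₂) ≈ 0.647 rad (37.1°). The total great-circle distance is δ·R ≈ 0.647 × 6371 ≈ 4120 km, so the target fraction is f = 1800/4120 ≈ 0.437.
Interpolate at f ≈ 0.437 with slerp weights a = sin((1−f)δ)/sin δ ≈ 0.591, b = sin(fδ)/sin δ ≈ 0.463.
p = a·p₁ + b·p₂ ≈ (0.578, 0.141, 0.804); φ = arcsin(p_z) ≈ 53.51°, λ = atan2(p_y, p_x) ≈ 13.71°.

≈ 54°N, 14°E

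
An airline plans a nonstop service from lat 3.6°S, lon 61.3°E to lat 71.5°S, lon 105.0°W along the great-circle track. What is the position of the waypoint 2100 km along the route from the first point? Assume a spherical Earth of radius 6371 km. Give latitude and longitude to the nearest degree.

≈ lat 22°S, lon 60°E

Write both endpoints as unit vectors p₁, p₂ with components (cos φ cos λ, cos φ sin λ, sin φ).
The central angle between the endpoints is δ = arccos(p₁·p₂) ≈ 1.822 rad (104.4°). The total great-circle distance is δ·R ≈ 1.822 × 6371 ≈ 11605 km, so the target fraction is f = 2100/11605 ≈ 0.181.
Interpolate at f ≈ 0.181 with slerp weights a = sin((1−f)δ)/sin δ ≈ 1.029, b = sin(fδ)/sin δ ≈ 0.334.
p = a·p₁ + b·p₂ ≈ (0.466, 0.798, -0.381); φ = arcsin(p_z) ≈ -22.43°, λ = atan2(p_y, p_x) ≈ 59.74°.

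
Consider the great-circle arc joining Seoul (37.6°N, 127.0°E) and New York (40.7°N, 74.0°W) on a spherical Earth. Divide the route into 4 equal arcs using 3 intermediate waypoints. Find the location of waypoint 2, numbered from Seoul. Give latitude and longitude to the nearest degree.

≈ 77°N, 160°W

From cos δ = sin φ₁ sin φ₂ + cos φ₁ cos φ₂ cos Δλ, the central angle is δ ≈ 1.734 rad (99.4°).
Interpolate at f = 2/4 with slerp weights a = sin((1−f)δ)/sin δ ≈ 0.773, b = sin(fδ)/sin δ ≈ 0.773.
p = a·p₁ + b·p₂ ≈ (-0.207, -0.074, 0.976); φ = arcsin(p_z) ≈ 77.30°, λ = atan2(p_y, p_x) ≈ -160.28°.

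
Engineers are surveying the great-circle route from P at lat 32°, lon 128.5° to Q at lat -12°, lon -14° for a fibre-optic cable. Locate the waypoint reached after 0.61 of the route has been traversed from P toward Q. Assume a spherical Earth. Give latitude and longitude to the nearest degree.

≈ lat 21°, lon 31°

Convert each endpoint to a unit vector on the sphere (x = cos φ cos λ, y = cos φ sin λ, z = sin φ).
The central angle between the endpoints is δ = arccos(p₁·p₂) ≈ 2.447 rad (140.2°).
Interpolate at f = 0.61 with slerp weights a = sin((1−f)δ)/sin δ ≈ 1.275, b = sin(fδ)/sin δ ≈ 1.557.
p = a·p₁ + b·p₂ ≈ (0.805, 0.477, 0.352); φ = arcsin(p_z) ≈ 20.59°, λ = atan2(p_y, p_x) ≈ 30.66°.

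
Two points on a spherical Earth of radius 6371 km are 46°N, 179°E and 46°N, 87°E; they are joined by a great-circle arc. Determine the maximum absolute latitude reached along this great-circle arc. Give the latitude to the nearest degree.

The great circle lies in the plane with unit normal n̂ = (p₁ × p₂)/|p₁ × p₂|.
Here n̂_z ≈ -0.557; the vertex latitude is φ_max = arccos|n̂_z| ≈ 56.1°.

≈ 56°N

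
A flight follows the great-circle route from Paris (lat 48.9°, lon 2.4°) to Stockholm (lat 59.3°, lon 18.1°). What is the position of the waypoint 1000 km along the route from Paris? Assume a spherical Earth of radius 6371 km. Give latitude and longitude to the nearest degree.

Convert each endpoint to a unit vector on the sphere (x = cos φ cos λ, y = cos φ sin λ, z = sin φ).
The central angle between the endpoints is δ = arccos(p₁·p₂) ≈ 0.241 rad (13.8°). The total great-circle distance is δ·R ≈ 0.241 × 6371 ≈ 1537 km, so the target fraction is f = 1000/1537 ≈ 0.651.
Interpolate at f ≈ 0.651 with slerp weights a = sin((1−f)δ)/sin δ ≈ 0.352, b = sin(fδ)/sin δ ≈ 0.654.
p = a·p₁ + b·p₂ ≈ (0.549, 0.113, 0.828); φ = arcsin(p_z) ≈ 55.91°, λ = atan2(p_y, p_x) ≈ 11.68°.

≈ lat 56°, lon 12°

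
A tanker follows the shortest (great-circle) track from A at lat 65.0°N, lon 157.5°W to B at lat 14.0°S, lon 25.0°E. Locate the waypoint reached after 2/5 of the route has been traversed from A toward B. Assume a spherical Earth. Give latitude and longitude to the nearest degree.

≈ lat 63°N, lon 28°E

Write both endpoints as unit vectors p₁, p₂ with components (cos φ cos λ, cos φ sin λ, sin φ).
The central angle between the endpoints is δ = arccos(p₁·p₂) ≈ 2.251 rad (129.0°).
Interpolate at f = 2/5 with slerp weights a = sin((1−f)δ)/sin δ ≈ 1.255, b = sin(fδ)/sin δ ≈ 1.008.
p = a·p₁ + b·p₂ ≈ (0.396, 0.210, 0.894); φ = arcsin(p_z) ≈ 63.35°, λ = atan2(p_y, p_x) ≈ 27.96°.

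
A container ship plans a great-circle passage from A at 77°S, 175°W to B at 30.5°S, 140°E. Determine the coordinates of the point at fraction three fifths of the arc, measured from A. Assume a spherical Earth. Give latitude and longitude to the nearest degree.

≈ 50°S, 146°E

Convert each endpoint to a unit vector on the sphere (x = cos φ cos λ, y = cos φ sin λ, z = sin φ).
The central angle between the endpoints is δ = arccos(p₁·p₂) ≈ 0.887 rad (50.8°).
Interpolate at f = 3/5 with slerp weights a = sin((1−f)δ)/sin δ ≈ 0.448, b = sin(fδ)/sin δ ≈ 0.655.
p = a·p₁ + b·p₂ ≈ (-0.533, 0.354, -0.769); φ = arcsin(p_z) ≈ -50.26°, λ = atan2(p_y, p_x) ≈ 146.40°.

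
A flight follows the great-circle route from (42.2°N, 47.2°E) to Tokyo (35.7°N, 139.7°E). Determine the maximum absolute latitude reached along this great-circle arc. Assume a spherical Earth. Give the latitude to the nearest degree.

≈ 50°N

The great circle lies in the plane with unit normal n̂ = (p₁ × p₂)/|p₁ × p₂|.
Here n̂_z ≈ +0.646; the vertex latitude is φ_max = arccos|n̂_z| ≈ 49.8°.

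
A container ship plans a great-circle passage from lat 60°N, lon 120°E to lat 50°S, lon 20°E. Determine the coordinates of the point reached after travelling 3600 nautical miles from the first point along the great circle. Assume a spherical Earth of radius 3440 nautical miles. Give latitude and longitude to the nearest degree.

The haversine formula gives a central angle δ ≈ 2.373 rad (136.0°) between the endpoints. The total great-circle distance is δ·R ≈ 2.373 × 3440 ≈ 8165 nmi, so the target fraction is f = 3600/8165 ≈ 0.441.
Interpolate at f ≈ 0.441 with slerp weights a = sin((1−f)δ)/sin δ ≈ 1.397, b = sin(fδ)/sin δ ≈ 1.246.
p = a·p₁ + b·p₂ ≈ (0.403, 0.879, 0.255); φ = arcsin(p_z) ≈ 14.78°, λ = atan2(p_y, p_x) ≈ 65.34°.

≈ lat 15°N, lon 65°E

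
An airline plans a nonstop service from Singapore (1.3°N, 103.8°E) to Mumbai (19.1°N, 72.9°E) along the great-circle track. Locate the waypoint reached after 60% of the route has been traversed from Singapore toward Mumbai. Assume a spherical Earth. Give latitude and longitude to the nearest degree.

Write both endpoints as unit vectors p₁, p₂ with components (cos φ cos λ, cos φ sin λ, sin φ).
The central angle between the endpoints is δ = arccos(p₁·p₂) ≈ 0.613 rad (35.1°).
Interpolate at f = 0.60 with slerp weights a = sin((1−f)δ)/sin δ ≈ 0.422, b = sin(fδ)/sin δ ≈ 0.625.
p = a·p₁ + b·p₂ ≈ (0.073, 0.974, 0.214); φ = arcsin(p_z) ≈ 12.36°, λ = atan2(p_y, p_x) ≈ 85.71°.

≈ 12°N, 86°E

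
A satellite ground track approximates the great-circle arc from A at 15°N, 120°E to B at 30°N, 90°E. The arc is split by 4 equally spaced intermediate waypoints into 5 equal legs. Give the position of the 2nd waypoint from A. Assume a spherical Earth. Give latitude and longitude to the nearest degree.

Convert each endpoint to a unit vector on the sphere (x = cos φ cos λ, y = cos φ sin λ, z = sin φ).
The central angle between the endpoints is δ = arccos(p₁·p₂) ≈ 0.547 rad (31.4°).
Interpolate at f = 2/5 with slerp weights a = sin((1−f)δ)/sin δ ≈ 0.620, b = sin(fδ)/sin δ ≈ 0.417.
p = a·p₁ + b·p₂ ≈ (-0.299, 0.880, 0.369); φ = arcsin(p_z) ≈ 21.66°, λ = atan2(p_y, p_x) ≈ 108.79°.

≈ 22°N, 109°E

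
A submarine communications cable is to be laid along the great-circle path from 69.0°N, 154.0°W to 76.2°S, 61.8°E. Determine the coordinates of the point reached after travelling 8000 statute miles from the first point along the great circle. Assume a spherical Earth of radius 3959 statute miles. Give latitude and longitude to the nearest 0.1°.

≈ 40.8°S, 156.4°E

Convert each endpoint to a unit vector on the sphere (x = cos φ cos λ, y = cos φ sin λ, z = sin φ).
The central angle between the endpoints is δ = arccos(p₁·p₂) ≈ 2.922 rad (167.4°). The total great-circle distance is δ·R ≈ 2.922 × 3959 ≈ 11568 mi, so the target fraction is f = 8000/11568 ≈ 0.692.
Interpolate at f ≈ 0.692 with slerp weights a = sin((1−f)δ)/sin δ ≈ 3.598, b = sin(fδ)/sin δ ≈ 4.132.
p = a·p₁ + b·p₂ ≈ (-0.693, 0.303, -0.654); φ = arcsin(p_z) ≈ -40.84°, λ = atan2(p_y, p_x) ≈ 156.36°.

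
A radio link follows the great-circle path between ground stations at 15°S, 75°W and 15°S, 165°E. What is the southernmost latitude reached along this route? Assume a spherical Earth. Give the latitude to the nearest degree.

The great circle lies in the plane with unit normal n̂ = (p₁ × p₂)/|p₁ × p₂|.
Here n̂_z ≈ -0.881; the vertex latitude is φ_max = arccos|n̂_z| ≈ 28.2°.
Check via Clairaut: cos φ_max = |cos φ₁| · sin C = cos(15.0°)·sin(114.1°) ≈ 0.881, again giving ≈ 28.2°.

≈ 28°S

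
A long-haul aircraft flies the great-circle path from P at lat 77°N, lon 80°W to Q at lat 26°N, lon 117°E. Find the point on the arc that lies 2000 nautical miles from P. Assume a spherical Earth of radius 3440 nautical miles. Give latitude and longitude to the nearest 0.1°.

≈ lat 68.9°N, lon 124.4°E

The haversine formula gives a central angle δ ≈ 1.335 rad (76.5°) between the endpoints. The total great-circle distance is δ·R ≈ 1.335 × 3440 ≈ 4592 nmi, so the target fraction is f = 2000/4592 ≈ 0.436.
Interpolate at f ≈ 0.436 with slerp weights a = sin((1−f)δ)/sin δ ≈ 0.704, b = sin(fδ)/sin δ ≈ 0.565.
p = a·p₁ + b·p₂ ≈ (-0.203, 0.296, 0.933); φ = arcsin(p_z) ≈ 68.94°, λ = atan2(p_y, p_x) ≈ 124.40°.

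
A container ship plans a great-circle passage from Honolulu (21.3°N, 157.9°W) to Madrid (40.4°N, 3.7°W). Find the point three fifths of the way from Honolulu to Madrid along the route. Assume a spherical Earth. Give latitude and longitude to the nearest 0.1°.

Convert each endpoint to a unit vector on the sphere (x = cos φ cos λ, y = cos φ sin λ, z = sin φ).
The central angle between the endpoints is δ = arccos(p₁·p₂) ≈ 1.986 rad (113.8°).
Interpolate at f = 3/5 with slerp weights a = sin((1−f)δ)/sin δ ≈ 0.780, b = sin(fδ)/sin δ ≈ 1.015.
p = a·p₁ + b·p₂ ≈ (0.098, -0.323, 0.941); φ = arcsin(p_z) ≈ 70.25°, λ = atan2(p_y, p_x) ≈ -73.06°.

≈ 70.3°N, 73.1°W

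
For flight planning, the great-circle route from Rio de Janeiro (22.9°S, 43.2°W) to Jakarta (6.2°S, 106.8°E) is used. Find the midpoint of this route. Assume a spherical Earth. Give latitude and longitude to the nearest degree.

≈ 45°S, 40°E

Convert each endpoint to a unit vector on the sphere (x = cos φ cos λ, y = cos φ sin λ, z = sin φ).
The central angle between the endpoints is δ = arccos(p₁·p₂) ≈ 2.420 rad (138.7°).
Interpolate at f = 1/2 with slerp weights a = sin((1−f)δ)/sin δ ≈ 1.417, b = sin(fδ)/sin δ ≈ 1.417.
p = a·p₁ + b·p₂ ≈ (0.544, 0.455, -0.705); φ = arcsin(p_z) ≈ -44.79°, λ = atan2(p_y, p_x) ≈ 39.89°.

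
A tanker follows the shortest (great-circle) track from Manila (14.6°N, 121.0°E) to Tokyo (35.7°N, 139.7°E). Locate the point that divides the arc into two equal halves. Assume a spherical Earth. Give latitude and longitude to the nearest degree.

From cos δ = sin φ₁ sin φ₂ + cos φ₁ cos φ₂ cos Δλ, the central angle is δ ≈ 0.470 rad (26.9°).
Interpolate at f = 1/2 with slerp weights a = sin((1−f)δ)/sin δ ≈ 0.514, b = sin(fδ)/sin δ ≈ 0.514.
p = a·p₁ + b·p₂ ≈ (-0.575, 0.697, 0.430); φ = arcsin(p_z) ≈ 25.44°, λ = atan2(p_y, p_x) ≈ 129.53°.

≈ 25°N, 130°E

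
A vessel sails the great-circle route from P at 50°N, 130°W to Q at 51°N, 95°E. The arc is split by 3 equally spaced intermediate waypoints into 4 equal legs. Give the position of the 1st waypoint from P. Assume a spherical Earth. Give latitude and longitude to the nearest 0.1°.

From cos δ = sin φ₁ sin φ₂ + cos φ₁ cos φ₂ cos Δλ, the central angle is δ ≈ 1.256 rad (72.0°).
Interpolate at f = 1/4 with slerp weights a = sin((1−f)δ)/sin δ ≈ 0.851, b = sin(fδ)/sin δ ≈ 0.325.
p = a·p₁ + b·p₂ ≈ (-0.369, -0.215, 0.904); φ = arcsin(p_z) ≈ 64.70°, λ = atan2(p_y, p_x) ≈ -149.77°.

≈ 64.7°N, 149.8°W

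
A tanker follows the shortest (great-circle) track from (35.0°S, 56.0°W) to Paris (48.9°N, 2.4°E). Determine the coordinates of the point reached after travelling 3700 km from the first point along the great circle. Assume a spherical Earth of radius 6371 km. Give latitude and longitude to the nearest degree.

Convert each endpoint to a unit vector on the sphere (x = cos φ cos λ, y = cos φ sin λ, z = sin φ).
The central angle between the endpoints is δ = arccos(p₁·p₂) ≈ 1.721 rad (98.6°). The total great-circle distance is δ·R ≈ 1.721 × 6371 ≈ 10967 km, so the target fraction is f = 3700/10967 ≈ 0.337.
Interpolate at f ≈ 0.337 with slerp weights a = sin((1−f)δ)/sin δ ≈ 0.919, b = sin(fδ)/sin δ ≈ 0.555.
p = a·p₁ + b·p₂ ≈ (0.786, -0.609, -0.109); φ = arcsin(p_z) ≈ -6.26°, λ = atan2(p_y, p_x) ≈ -37.79°.

≈ (6°S, 38°W)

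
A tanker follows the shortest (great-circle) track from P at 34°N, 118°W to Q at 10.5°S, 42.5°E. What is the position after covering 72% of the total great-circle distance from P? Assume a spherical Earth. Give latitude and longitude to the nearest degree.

From cos δ = sin φ₁ sin φ₂ + cos φ₁ cos φ₂ cos Δλ, the central angle is δ ≈ 2.627 rad (150.5°).
Interpolate at f = 0.72 with slerp weights a = sin((1−f)δ)/sin δ ≈ 1.362, b = sin(fδ)/sin δ ≈ 1.927.
p = a·p₁ + b·p₂ ≈ (0.867, 0.283, 0.411); φ = arcsin(p_z) ≈ 24.24°, λ = atan2(p_y, p_x) ≈ 18.08°.

≈ 24°N, 18°E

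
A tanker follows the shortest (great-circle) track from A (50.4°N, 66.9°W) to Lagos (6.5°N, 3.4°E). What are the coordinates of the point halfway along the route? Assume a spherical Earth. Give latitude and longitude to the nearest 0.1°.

The haversine formula gives a central angle δ ≈ 1.265 rad (72.5°) between the endpoints.
Interpolate at f = 1/2 with slerp weights a = sin((1−f)δ)/sin δ ≈ 0.620, b = sin(fδ)/sin δ ≈ 0.620.
p = a·p₁ + b·p₂ ≈ (0.770, -0.327, 0.548); φ = arcsin(p_z) ≈ 33.22°, λ = atan2(p_y, p_x) ≈ -23.01°.

≈ (33.2°N, 23.0°W)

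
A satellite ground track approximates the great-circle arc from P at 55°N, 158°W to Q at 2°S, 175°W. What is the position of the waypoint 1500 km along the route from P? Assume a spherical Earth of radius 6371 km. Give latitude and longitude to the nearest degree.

The haversine formula gives a central angle δ ≈ 1.024 rad (58.7°) between the endpoints. The total great-circle distance is δ·R ≈ 1.024 × 6371 ≈ 6527 km, so the target fraction is f = 1500/6527 ≈ 0.230.
Interpolate at f ≈ 0.230 with slerp weights a = sin((1−f)δ)/sin δ ≈ 0.831, b = sin(fδ)/sin δ ≈ 0.273.
p = a·p₁ + b·p₂ ≈ (-0.714, -0.202, 0.671); φ = arcsin(p_z) ≈ 42.13°, λ = atan2(p_y, p_x) ≈ -164.18°.

≈ 42°N, 164°W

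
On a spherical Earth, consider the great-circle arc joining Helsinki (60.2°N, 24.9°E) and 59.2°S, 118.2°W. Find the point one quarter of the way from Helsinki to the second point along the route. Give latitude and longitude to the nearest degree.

≈ 36°N, 26°W

From cos δ = sin φ₁ sin φ₂ + cos φ₁ cos φ₂ cos Δλ, the central angle is δ ≈ 2.820 rad (161.6°).
Interpolate at f = 1/4 with slerp weights a = sin((1−f)δ)/sin δ ≈ 2.710, b = sin(fδ)/sin δ ≈ 2.053.
p = a·p₁ + b·p₂ ≈ (0.725, -0.360, 0.588); φ = arcsin(p_z) ≈ 36.00°, λ = atan2(p_y, p_x) ≈ -26.39°.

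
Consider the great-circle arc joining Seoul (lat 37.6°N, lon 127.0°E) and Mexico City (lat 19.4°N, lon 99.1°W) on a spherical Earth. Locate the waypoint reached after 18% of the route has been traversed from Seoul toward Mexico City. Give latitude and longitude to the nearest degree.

≈ lat 49°N, lon 149°E

The haversine formula gives a central angle δ ≈ 1.892 rad (108.4°) between the endpoints.
Interpolate at f = 0.18 with slerp weights a = sin((1−f)δ)/sin δ ≈ 1.054, b = sin(fδ)/sin δ ≈ 0.352.
p = a·p₁ + b·p₂ ≈ (-0.555, 0.339, 0.760); φ = arcsin(p_z) ≈ 49.44°, λ = atan2(p_y, p_x) ≈ 148.59°.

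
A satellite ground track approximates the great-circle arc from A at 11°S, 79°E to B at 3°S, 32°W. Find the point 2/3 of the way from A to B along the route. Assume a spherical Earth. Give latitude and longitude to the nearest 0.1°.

From cos δ = sin φ₁ sin φ₂ + cos φ₁ cos φ₂ cos Δλ, the central angle is δ ≈ 1.919 rad (110.0°).
Interpolate at f = 2/3 with slerp weights a = sin((1−f)δ)/sin δ ≈ 0.635, b = sin(fδ)/sin δ ≈ 1.019.
p = a·p₁ + b·p₂ ≈ (0.982, 0.073, -0.175); φ = arcsin(p_z) ≈ -10.05°, λ = atan2(p_y, p_x) ≈ 4.23°.

≈ 10.1°S, 4.2°E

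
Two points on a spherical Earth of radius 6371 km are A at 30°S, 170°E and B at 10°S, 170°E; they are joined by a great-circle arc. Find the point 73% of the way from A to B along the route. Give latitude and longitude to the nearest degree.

Write both endpoints as unit vectors p₁, p₂ with components (cos φ cos λ, cos φ sin λ, sin φ).
The central angle between the endpoints is δ = arccos(p₁·p₂) ≈ 0.349 rad (20.0°).
Interpolate at f = 0.73 with slerp weights a = sin((1−f)δ)/sin δ ≈ 0.275, b = sin(fδ)/sin δ ≈ 0.737.
p = a·p₁ + b·p₂ ≈ (-0.949, 0.167, -0.266); φ = arcsin(p_z) ≈ -15.40°, λ = atan2(p_y, p_x) ≈ 170.00°.

≈ 15°S, 170°E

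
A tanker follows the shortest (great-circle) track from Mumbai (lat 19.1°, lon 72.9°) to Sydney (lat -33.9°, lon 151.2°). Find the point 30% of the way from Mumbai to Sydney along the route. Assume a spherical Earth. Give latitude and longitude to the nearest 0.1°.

≈ lat 2.1°, lon 94.9°

From cos δ = sin φ₁ sin φ₂ + cos φ₁ cos φ₂ cos Δλ, the central angle is δ ≈ 1.594 rad (91.3°).
Interpolate at f = 0.30 with slerp weights a = sin((1−f)δ)/sin δ ≈ 0.899, b = sin(fδ)/sin δ ≈ 0.460.
p = a·p₁ + b·p₂ ≈ (-0.085, 0.996, 0.037); φ = arcsin(p_z) ≈ 2.14°, λ = atan2(p_y, p_x) ≈ 94.89°.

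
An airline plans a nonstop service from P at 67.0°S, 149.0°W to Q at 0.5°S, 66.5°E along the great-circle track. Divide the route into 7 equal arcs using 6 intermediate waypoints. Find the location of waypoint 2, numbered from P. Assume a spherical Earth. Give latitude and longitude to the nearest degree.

Write both endpoints as unit vectors p₁, p₂ with components (cos φ cos λ, cos φ sin λ, sin φ).
The central angle between the endpoints is δ = arccos(p₁·p₂) ≈ 1.886 rad (108.1°).
Interpolate at f = 2/7 with slerp weights a = sin((1−f)δ)/sin δ ≈ 1.026, b = sin(fδ)/sin δ ≈ 0.540.
p = a·p₁ + b·p₂ ≈ (-0.128, 0.289, -0.949); φ = arcsin(p_z) ≈ -71.59°, λ = atan2(p_y, p_x) ≈ 113.97°.

≈ 72°S, 114°E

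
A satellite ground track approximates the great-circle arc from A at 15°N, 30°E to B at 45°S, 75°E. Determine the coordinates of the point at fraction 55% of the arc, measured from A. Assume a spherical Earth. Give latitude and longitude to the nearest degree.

≈ 19°S, 51°E

From cos δ = sin φ₁ sin φ₂ + cos φ₁ cos φ₂ cos Δλ, the central angle is δ ≈ 1.266 rad (72.5°).
Interpolate at f = 0.55 with slerp weights a = sin((1−f)δ)/sin δ ≈ 0.565, b = sin(fδ)/sin δ ≈ 0.672.
p = a·p₁ + b·p₂ ≈ (0.596, 0.732, -0.329); φ = arcsin(p_z) ≈ -19.21°, λ = atan2(p_y, p_x) ≈ 50.86°.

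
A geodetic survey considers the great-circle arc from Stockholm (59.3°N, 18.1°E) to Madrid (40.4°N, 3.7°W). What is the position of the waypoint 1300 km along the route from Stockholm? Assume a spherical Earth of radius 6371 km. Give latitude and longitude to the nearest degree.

≈ 50°N, 5°E

Convert each endpoint to a unit vector on the sphere (x = cos φ cos λ, y = cos φ sin λ, z = sin φ).
The central angle between the endpoints is δ = arccos(p₁·p₂) ≈ 0.407 rad (23.3°). The total great-circle distance is δ·R ≈ 0.407 × 6371 ≈ 2594 km, so the target fraction is f = 1300/2594 ≈ 0.501.
Interpolate at f ≈ 0.501 with slerp weights a = sin((1−f)δ)/sin δ ≈ 0.509, b = sin(fδ)/sin δ ≈ 0.512.
p = a·p₁ + b·p₂ ≈ (0.636, 0.056, 0.770); φ = arcsin(p_z) ≈ 50.32°, λ = atan2(p_y, p_x) ≈ 5.00°.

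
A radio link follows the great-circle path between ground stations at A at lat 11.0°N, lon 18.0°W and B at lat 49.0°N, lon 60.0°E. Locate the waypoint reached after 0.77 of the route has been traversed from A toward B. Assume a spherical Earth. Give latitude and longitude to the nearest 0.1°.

Write both endpoints as unit vectors p₁, p₂ with components (cos φ cos λ, cos φ sin λ, sin φ).
The central angle between the endpoints is δ = arccos(p₁·p₂) ≈ 1.289 rad (73.9°).
Interpolate at f = 0.77 with slerp weights a = sin((1−f)δ)/sin δ ≈ 0.304, b = sin(fδ)/sin δ ≈ 0.872.
p = a·p₁ + b·p₂ ≈ (0.570, 0.403, 0.716); φ = arcsin(p_z) ≈ 45.73°, λ = atan2(p_y, p_x) ≈ 35.27°.

≈ lat 45.7°N, lon 35.3°E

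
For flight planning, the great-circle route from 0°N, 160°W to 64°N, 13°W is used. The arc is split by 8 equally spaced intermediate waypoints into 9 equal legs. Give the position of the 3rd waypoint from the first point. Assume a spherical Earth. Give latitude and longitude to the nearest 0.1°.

Write both endpoints as unit vectors p₁, p₂ with components (cos φ cos λ, cos φ sin λ, sin φ).
The central angle between the endpoints is δ = arccos(p₁·p₂) ≈ 1.947 rad (111.6°).
Interpolate at f = 3/9 with slerp weights a = sin((1−f)δ)/sin δ ≈ 1.036, b = sin(fδ)/sin δ ≈ 0.650.
p = a·p₁ + b·p₂ ≈ (-0.696, -0.418, 0.584); φ = arcsin(p_z) ≈ 35.75°, λ = atan2(p_y, p_x) ≈ -148.98°.

≈ 35.7°N, 149.0°W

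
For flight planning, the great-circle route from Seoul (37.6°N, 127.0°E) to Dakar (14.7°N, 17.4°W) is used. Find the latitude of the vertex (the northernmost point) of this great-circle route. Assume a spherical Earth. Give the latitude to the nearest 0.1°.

The great circle lies in the plane with unit normal n̂ = (p₁ × p₂)/|p₁ × p₂|.
Here n̂_z ≈ -0.505; the vertex latitude is φ_max = arccos|n̂_z| ≈ 59.7°.

≈ 59.7°N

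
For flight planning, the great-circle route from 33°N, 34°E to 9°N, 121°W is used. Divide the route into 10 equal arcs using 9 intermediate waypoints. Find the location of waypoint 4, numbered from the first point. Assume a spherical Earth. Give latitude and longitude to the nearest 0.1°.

Convert each endpoint to a unit vector on the sphere (x = cos φ cos λ, y = cos φ sin λ, z = sin φ).
The central angle between the endpoints is δ = arccos(p₁·p₂) ≈ 2.299 rad (131.7°).
Interpolate at f = 4/10 with slerp weights a = sin((1−f)δ)/sin δ ≈ 1.315, b = sin(fδ)/sin δ ≈ 1.066.
p = a·p₁ + b·p₂ ≈ (0.372, -0.285, 0.883); φ = arcsin(p_z) ≈ 62.02°, λ = atan2(p_y, p_x) ≈ -37.45°.

≈ 62.0°N, 37.5°W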